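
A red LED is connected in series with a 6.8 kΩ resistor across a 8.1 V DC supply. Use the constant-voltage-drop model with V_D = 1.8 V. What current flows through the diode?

I ≈ 0.93 mA

KVL around the loop: 8.1 = V_D + I·R = 1.8 + I × 6.8 kΩ.
So I = (8.1 − 1.8) / 6.8 kΩ = 6.3 / 6.8 = 0.926 mA.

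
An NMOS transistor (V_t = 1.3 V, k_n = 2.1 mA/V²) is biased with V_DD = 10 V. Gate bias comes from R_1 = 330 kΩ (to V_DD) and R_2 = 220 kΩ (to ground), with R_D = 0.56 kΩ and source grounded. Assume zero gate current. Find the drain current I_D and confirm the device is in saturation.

I_D ≈ 7.7 mA

V_G = V_DD·R_2/(R_1+R_2) = 10×220/550 = 4 V. With the source grounded, V_GS = V_G = 4 V.
Assume saturation: I_D = (k_n/2)(V_GS − V_t)² = (2.1/2)×(4 − 1.3)² = 1.05×2.7² = 7.65 mA.
V_DS = V_DD − I_D·R_D = 10 − 7.65×0.56 = 5.71 V.
Saturation requires V_DS ≥ V_GS − V_t = 2.7 V; 5.71 ≥ 2.7 ✓.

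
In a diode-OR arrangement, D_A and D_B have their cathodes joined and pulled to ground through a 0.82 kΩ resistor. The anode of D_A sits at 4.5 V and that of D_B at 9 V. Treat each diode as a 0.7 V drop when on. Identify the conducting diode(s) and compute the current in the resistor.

Assume both conduct. Then node N would need to be at both 4.5−0.7 = 3.8 V and 9−0.7 = 8.3 V, which is impossible.
Assume only D_B conducts: V_N = 9 − 0.7 = 8.3 V, so I_R = 8.3/0.82 = 10.1 mA.
Check D_A: its anode-to-cathode voltage is 4.5 − 8.3 = -3.8 V < 0.7 V, so it is off. The assumption is consistent.

Only D_B conducts; I_R ≈ 10 mA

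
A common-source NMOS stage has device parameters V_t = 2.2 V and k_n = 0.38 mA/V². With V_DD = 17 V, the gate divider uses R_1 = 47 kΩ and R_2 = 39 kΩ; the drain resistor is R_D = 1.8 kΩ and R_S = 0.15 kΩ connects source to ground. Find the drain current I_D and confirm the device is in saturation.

I_D ≈ 4.5 mA

V_G = V_DD·R_2/(R_1+R_2) = 17×39/86 = 7.71 V.
Assume saturation: I_D = (k_n/2)(V_GS − V_t)² with V_GS = V_G − I_D·R_S = 7.71 − 0.15·I_D.
Substituting gives 0.00427·I_D² − 1.31·I_D + 5.77 = 0, with roots I_D = 4.45 or 303 mA.
The root I_D = 303 mA gives V_GS = -37.7 V ≤ V_t, so take I_D = 4.45 mA.
Then V_GS = 7.04 V and V_DS = V_DD − I_D(R_D+R_S) = 17 − 4.45×1.95 = 8.32 V.
Saturation requires V_DS ≥ V_GS − V_t = 4.84 V; 8.32 ≥ 4.84 ✓.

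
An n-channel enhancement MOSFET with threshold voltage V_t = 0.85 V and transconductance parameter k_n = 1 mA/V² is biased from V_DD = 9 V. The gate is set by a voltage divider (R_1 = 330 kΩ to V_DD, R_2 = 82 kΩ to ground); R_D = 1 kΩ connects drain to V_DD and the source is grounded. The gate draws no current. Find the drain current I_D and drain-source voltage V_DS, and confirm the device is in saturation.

V_G = V_DD·R_2/(R_1+R_2) = 9×82/412 = 1.79 V. With the source grounded, V_GS = V_G = 1.79 V.
Assume saturation: I_D = (k_n/2)(V_GS − V_t)² = (1/2)×(1.79 − 0.85)² = 0.5×0.941² = 0.443 mA.
V_DS = V_DD − I_D·R_D = 9 − 0.443×1 = 8.56 V.
Saturation requires V_DS ≥ V_GS − V_t = 0.941 V; 8.56 ≥ 0.941 ✓.

I_D ≈ 0.44 mA, V_DS ≈ 8.6 V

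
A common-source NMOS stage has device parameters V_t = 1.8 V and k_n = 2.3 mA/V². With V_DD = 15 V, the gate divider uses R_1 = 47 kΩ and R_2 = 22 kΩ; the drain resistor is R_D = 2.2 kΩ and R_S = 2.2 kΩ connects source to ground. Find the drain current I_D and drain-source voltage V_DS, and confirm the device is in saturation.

I_D ≈ 0.94 mA, V_DS ≈ 11 V

V_G = V_DD·R_2/(R_1+R_2) = 15×22/69 = 4.78 V.
Assume saturation: I_D = (k_n/2)(V_GS − V_t)² with V_GS = V_G − I_D·R_S = 4.78 − 2.2·I_D.
Substituting gives 5.57·I_D² − 16.1·I_D + 10.2 = 0, with roots I_D = 0.944 or 1.95 mA.
The root I_D = 1.95 mA gives V_GS = 0.499 V ≤ V_t, so take I_D = 0.944 mA.
Then V_GS = 2.71 V and V_DS = V_DD − I_D(R_D+R_S) = 15 − 0.944×4.4 = 10.8 V.
Saturation requires V_DS ≥ V_GS − V_t = 0.906 V; 10.8 ≥ 0.906 ✓.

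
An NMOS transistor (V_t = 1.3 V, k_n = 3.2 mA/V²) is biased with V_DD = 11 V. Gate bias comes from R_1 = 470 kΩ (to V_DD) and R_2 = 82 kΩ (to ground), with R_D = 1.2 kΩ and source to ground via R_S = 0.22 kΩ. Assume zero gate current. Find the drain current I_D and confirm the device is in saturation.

V_G = V_DD·R_2/(R_1+R_2) = 11×82/552 = 1.63 V.
Assume saturation: I_D = (k_n/2)(V_GS − V_t)² with V_GS = V_G − I_D·R_S = 1.63 − 0.22·I_D.
Substituting gives 0.0774·I_D² − 1.24·I_D + 0.179 = 0, with roots I_D = 0.146 or 15.8 mA.
The root I_D = 15.8 mA gives V_GS = -1.84 V ≤ V_t, so take I_D = 0.146 mA.
Then V_GS = 1.6 V and V_DS = V_DD − I_D(R_D+R_S) = 11 − 0.146×1.42 = 10.8 V.
Saturation requires V_DS ≥ V_GS − V_t = 0.302 V; 10.8 ≥ 0.302 ✓.

I_D ≈ 0.15 mA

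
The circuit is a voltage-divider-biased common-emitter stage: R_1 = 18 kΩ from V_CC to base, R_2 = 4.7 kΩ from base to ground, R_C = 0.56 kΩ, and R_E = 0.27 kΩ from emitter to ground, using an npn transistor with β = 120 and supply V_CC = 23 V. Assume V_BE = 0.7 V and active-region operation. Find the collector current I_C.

Thevenize the base divider: V_Th = V_CC·R_2/(R_1+R_2) = 23×4.7/22.7 = 4.76 V, R_Th = R_1‖R_2 = 3.73 kΩ.
Base-emitter loop: V_Th = I_B·R_Th + V_BE + (β+1)I_B·R_E, so I_B = (4.76 − 0.7) / (3.73 + 121×0.27) = 0.112 mA.
I_C = β·I_B = 120×0.112 = 13.4 mA, and I_E = (β+1)I_B = 13.5 mA.
V_CE = V_CC − I_C·R_C − I_E·R_E = 23 − 13.4×0.56 − 13.5×0.27 = 11.9 V.
V_CE = 11.9 V > 0.2 V confirms active-region operation.

I_C ≈ 13 mA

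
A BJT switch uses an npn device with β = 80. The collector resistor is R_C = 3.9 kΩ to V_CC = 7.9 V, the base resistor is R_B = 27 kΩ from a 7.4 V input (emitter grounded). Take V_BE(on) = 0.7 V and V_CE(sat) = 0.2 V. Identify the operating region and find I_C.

Assume active: I_B = (7.4 − 0.7)/27 = 0.248 mA, giving I_C = β·I_B = 19.9 mA.
But then V_CE = 7.9 − 19.9×3.9 = -69.5 V < V_CE(sat) = 0.2 V — impossible in the active region.
So the transistor is saturated. With V_CE = 0.2 V, I_C = (V_CC − 0.2)/R_C = 7.7/3.9 = 1.97 mA.
Check: β·I_B = 19.9 mA > I_C = 1.97 mA, confirming saturation.

saturation; I_C ≈ 2 mA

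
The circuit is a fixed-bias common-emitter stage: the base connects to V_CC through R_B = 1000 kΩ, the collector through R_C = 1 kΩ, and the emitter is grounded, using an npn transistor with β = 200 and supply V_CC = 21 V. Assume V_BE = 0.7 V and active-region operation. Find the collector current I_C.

Base loop: V_CC = I_B·R_B + V_BE, so I_B = (21 − 0.7)/1000 kΩ = 0.0203 mA.
In the active region I_C = β·I_B = 200 × 0.0203 = 4.06 mA.
Collector loop: V_CE = V_CC − I_C·R_C = 21 − 4.06×1 = 16.9 V.
Since V_CE = 16.9 V > V_CE(sat) ≈ 0.2 V, the transistor is in the active region as assumed.

I_C ≈ 4.1 mA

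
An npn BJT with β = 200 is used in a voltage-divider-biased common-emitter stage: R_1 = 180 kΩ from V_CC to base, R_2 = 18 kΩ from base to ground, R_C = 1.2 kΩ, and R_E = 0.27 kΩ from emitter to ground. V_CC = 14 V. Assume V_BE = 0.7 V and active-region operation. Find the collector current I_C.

I_C ≈ 1.6 mA

Thevenize the base divider: V_Th = V_CC·R_2/(R_1+R_2) = 14×18/198 = 1.27 V, R_Th = R_1‖R_2 = 16.4 kΩ.
Base-emitter loop: V_Th = I_B·R_Th + V_BE + (β+1)I_B·R_E, so I_B = (1.27 − 0.7) / (16.4 + 201×0.27) = 0.00811 mA.
I_C = β·I_B = 200×0.00811 = 1.62 mA, and I_E = (β+1)I_B = 1.63 mA.
V_CE = V_CC − I_C·R_C − I_E·R_E = 14 − 1.62×1.2 − 1.63×0.27 = 11.6 V.
V_CE = 11.6 V > 0.2 V confirms active-region operation.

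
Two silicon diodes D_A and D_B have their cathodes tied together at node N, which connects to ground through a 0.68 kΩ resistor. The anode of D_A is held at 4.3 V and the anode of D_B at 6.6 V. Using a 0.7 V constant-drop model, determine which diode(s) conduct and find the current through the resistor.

Only D_B conducts; I_R ≈ 8.7 mA

Assume both conduct. Then node N would need to be at both 4.3−0.7 = 3.6 V and 6.6−0.7 = 5.9 V, which is impossible.
Assume only D_B conducts: V_N = 6.6 − 0.7 = 5.9 V, so I_R = 5.9/0.68 = 8.68 mA.
Check D_A: its anode-to-cathode voltage is 4.3 − 5.9 = -1.6 V < 0.7 V, so it is off. The assumption is consistent.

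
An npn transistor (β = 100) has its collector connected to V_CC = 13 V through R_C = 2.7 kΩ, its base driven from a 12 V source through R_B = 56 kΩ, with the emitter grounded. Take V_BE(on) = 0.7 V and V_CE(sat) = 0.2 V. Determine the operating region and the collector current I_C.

saturation; I_C ≈ 4.7 mA

Assume active: I_B = (12 − 0.7)/56 = 0.202 mA, giving I_C = β·I_B = 20.2 mA.
But then V_CE = 13 − 20.2×2.7 = -41.5 V < V_CE(sat) = 0.2 V — impossible in the active region.
So the transistor is saturated. With V_CE = 0.2 V, I_C = (V_CC − 0.2)/R_C = 12.8/2.7 = 4.74 mA.
Check: β·I_B = 20.2 mA > I_C = 4.74 mA, confirming saturation.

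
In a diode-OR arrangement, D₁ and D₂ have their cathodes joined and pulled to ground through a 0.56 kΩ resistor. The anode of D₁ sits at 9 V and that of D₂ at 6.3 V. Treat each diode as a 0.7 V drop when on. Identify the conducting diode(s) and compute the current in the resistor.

Only D₁ conducts; I_R ≈ 15 mA

Assume both conduct. Then node N would need to be at both 9−0.7 = 8.3 V and 6.3−0.7 = 5.6 V, which is impossible.
Assume only D₁ conducts: V_N = 9 − 0.7 = 8.3 V, so I_R = 8.3/0.56 = 14.8 mA.
Check D₂: its anode-to-cathode voltage is 6.3 − 8.3 = -2 V < 0.7 V, so it is off. The assumption is consistent.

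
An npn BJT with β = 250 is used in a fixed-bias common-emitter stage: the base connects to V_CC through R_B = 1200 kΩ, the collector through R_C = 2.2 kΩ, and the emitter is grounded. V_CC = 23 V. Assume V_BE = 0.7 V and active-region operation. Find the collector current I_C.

Base loop: V_CC = I_B·R_B + V_BE, so I_B = (23 − 0.7)/1200 kΩ = 0.0186 mA.
In the active region I_C = β·I_B = 250 × 0.0186 = 4.65 mA.
Collector loop: V_CE = V_CC − I_C·R_C = 23 − 4.65×2.2 = 12.8 V.
Since V_CE = 12.8 V > V_CE(sat) ≈ 0.2 V, the transistor is in the active region as assumed.

I_C ≈ 4.6 mA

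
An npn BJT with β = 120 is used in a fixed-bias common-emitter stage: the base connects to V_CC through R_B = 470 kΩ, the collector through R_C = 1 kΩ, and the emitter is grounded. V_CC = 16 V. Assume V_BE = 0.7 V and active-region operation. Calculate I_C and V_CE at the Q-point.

I_C ≈ 3.9 mA, V_CE ≈ 12 V

Base loop: V_CC = I_B·R_B + V_BE, so I_B = (16 − 0.7)/470 kΩ = 0.0326 mA.
In the active region I_C = β·I_B = 120 × 0.0326 = 3.91 mA.
Collector loop: V_CE = V_CC − I_C·R_C = 16 − 3.91×1 = 12.1 V.
Since V_CE = 12.1 V > V_CE(sat) ≈ 0.2 V, the transistor is in the active region as assumed.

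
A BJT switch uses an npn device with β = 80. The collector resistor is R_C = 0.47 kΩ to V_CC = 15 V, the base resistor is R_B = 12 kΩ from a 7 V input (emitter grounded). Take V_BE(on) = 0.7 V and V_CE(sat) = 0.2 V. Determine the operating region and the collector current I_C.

Assume active: I_B = (7 − 0.7)/12 = 0.525 mA, giving I_C = β·I_B = 42 mA.
But then V_CE = 15 − 42×0.47 = -4.74 V < V_CE(sat) = 0.2 V — impossible in the active region.
So the transistor is saturated. With V_CE = 0.2 V, I_C = (V_CC − 0.2)/R_C = 14.8/0.47 = 31.5 mA.
Check: β·I_B = 42 mA > I_C = 31.5 mA, confirming saturation.

saturation; I_C ≈ 31 mA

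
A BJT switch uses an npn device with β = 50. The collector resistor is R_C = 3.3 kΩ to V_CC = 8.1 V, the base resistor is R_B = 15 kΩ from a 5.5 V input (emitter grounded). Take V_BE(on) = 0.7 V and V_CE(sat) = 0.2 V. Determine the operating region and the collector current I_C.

Assume active: I_B = (5.5 − 0.7)/15 = 0.32 mA, giving I_C = β·I_B = 16 mA.
But then V_CE = 8.1 − 16×3.3 = -44.7 V < V_CE(sat) = 0.2 V — impossible in the active region.
So the transistor is saturated. With V_CE = 0.2 V, I_C = (V_CC − 0.2)/R_C = 7.9/3.3 = 2.39 mA.
Check: β·I_B = 16 mA > I_C = 2.39 mA, confirming saturation.

saturation; I_C ≈ 2.4 mA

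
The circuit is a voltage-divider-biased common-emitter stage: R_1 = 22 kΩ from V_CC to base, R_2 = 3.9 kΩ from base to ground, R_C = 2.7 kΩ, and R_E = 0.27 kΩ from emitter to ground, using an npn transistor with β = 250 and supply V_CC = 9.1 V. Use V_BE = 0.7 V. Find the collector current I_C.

I_C ≈ 2.4 mA

Thevenize the base divider: V_Th = V_CC·R_2/(R_1+R_2) = 9.1×3.9/25.9 = 1.37 V, R_Th = R_1‖R_2 = 3.31 kΩ.
Base-emitter loop: V_Th = I_B·R_Th + V_BE + (β+1)I_B·R_E, so I_B = (1.37 − 0.7) / (3.31 + 251×0.27) = 0.00943 mA.
I_C = β·I_B = 250×0.00943 = 2.36 mA, and I_E = (β+1)I_B = 2.37 mA.
V_CE = V_CC − I_C·R_C − I_E·R_E = 9.1 − 2.36×2.7 − 2.37×0.27 = 2.1 V.
V_CE = 2.1 V > 0.2 V confirms active-region operation.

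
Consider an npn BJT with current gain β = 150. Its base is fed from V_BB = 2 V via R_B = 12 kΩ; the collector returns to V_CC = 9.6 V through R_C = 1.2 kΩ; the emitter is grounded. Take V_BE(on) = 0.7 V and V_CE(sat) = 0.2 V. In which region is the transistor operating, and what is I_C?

saturation; I_C ≈ 7.8 mA

Assume active: I_B = (2 − 0.7)/12 = 0.108 mA, giving I_C = β·I_B = 16.2 mA.
But then V_CE = 9.6 − 16.2×1.2 = -9.9 V < V_CE(sat) = 0.2 V — impossible in the active region.
So the transistor is saturated. With V_CE = 0.2 V, I_C = (V_CC − 0.2)/R_C = 9.4/1.2 = 7.83 mA.
Check: β·I_B = 16.2 mA > I_C = 7.83 mA, confirming saturation.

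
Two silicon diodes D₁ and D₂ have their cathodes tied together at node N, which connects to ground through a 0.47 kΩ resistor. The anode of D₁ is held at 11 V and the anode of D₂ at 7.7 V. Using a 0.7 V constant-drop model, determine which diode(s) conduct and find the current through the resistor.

Only D₁ conducts; I_R ≈ 22 mA

Assume both conduct. Then node N would need to be at both 11−0.7 = 10.3 V and 7.7−0.7 = 7 V, which is impossible.
Assume only D₁ conducts: V_N = 11 − 0.7 = 10.3 V, so I_R = 10.3/0.47 = 21.9 mA.
Check D₂: its anode-to-cathode voltage is 7.7 − 10.3 = -2.6 V < 0.7 V, so it is off. The assumption is consistent.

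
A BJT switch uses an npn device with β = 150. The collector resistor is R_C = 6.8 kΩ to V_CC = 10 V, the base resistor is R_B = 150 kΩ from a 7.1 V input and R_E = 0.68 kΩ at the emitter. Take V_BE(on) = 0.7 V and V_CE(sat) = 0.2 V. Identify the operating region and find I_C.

saturation; I_C ≈ 1.3 mA

Assume active: I_B = (7.1 − 0.7)/(150 + 151×0.68) = 0.0253 mA, I_C = β·I_B = 3.8 mA.
Then V_CE = 10 − 3.8×6.8 − 3.82×0.68 = -18.4 V < 0.2 V — the active assumption fails.
Re-solve with V_CE = 0.2 V. KCL at the emitter: V_E/R_E = (V_BB−0.7−V_E)/R_B + (V_CC−0.2−V_E)/R_C, giving V_E = 0.914 V.
I_C = (V_CC − 0.2 − V_E)/R_C = (9.8 − 0.914)/6.8 = 1.31 mA.
Check: I_B = (6.4 − 0.914)/150 = 0.0366 mA, and β·I_B = 5.49 mA > I_C, confirming saturation.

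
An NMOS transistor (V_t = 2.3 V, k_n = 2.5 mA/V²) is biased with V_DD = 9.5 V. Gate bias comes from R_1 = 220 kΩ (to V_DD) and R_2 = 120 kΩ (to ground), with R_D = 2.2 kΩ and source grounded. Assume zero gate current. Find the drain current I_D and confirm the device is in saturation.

I_D ≈ 1.4 mA

V_G = V_DD·R_2/(R_1+R_2) = 9.5×120/340 = 3.35 V. With the source grounded, V_GS = V_G = 3.35 V.
Assume saturation: I_D = (k_n/2)(V_GS − V_t)² = (2.5/2)×(3.35 − 2.3)² = 1.25×1.05² = 1.39 mA.
V_DS = V_DD − I_D·R_D = 9.5 − 1.39×2.2 = 6.45 V.
Saturation requires V_DS ≥ V_GS − V_t = 1.05 V; 6.45 ≥ 1.05 ✓.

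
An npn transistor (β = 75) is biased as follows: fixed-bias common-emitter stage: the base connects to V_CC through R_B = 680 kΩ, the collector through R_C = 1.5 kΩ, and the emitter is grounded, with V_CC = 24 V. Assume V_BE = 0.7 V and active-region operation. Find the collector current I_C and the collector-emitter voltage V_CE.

I_C ≈ 2.6 mA, V_CE ≈ 20 V

Base loop: V_CC = I_B·R_B + V_BE, so I_B = (24 − 0.7)/680 kΩ = 0.0343 mA.
In the active region I_C = β·I_B = 75 × 0.0343 = 2.57 mA.
Collector loop: V_CE = V_CC − I_C·R_C = 24 − 2.57×1.5 = 20.1 V.
Since V_CE = 20.1 V > V_CE(sat) ≈ 0.2 V, the transistor is in the active region as assumed.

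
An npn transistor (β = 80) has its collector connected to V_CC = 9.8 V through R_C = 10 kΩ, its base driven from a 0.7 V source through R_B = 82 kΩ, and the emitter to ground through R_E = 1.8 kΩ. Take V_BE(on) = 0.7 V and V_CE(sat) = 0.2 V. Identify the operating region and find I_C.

cutoff; I_C ≈ 0

V_BB = 0.7 V ≤ V_BE(on) = 0.7 V, so the base-emitter junction is not forward biased.
The transistor is in cutoff: I_B = I_C = 0.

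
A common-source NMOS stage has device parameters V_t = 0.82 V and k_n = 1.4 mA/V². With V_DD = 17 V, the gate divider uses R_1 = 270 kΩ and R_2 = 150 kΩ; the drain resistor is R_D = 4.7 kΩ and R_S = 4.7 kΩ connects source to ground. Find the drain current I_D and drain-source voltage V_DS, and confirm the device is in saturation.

V_G = V_DD·R_2/(R_1+R_2) = 17×150/420 = 6.07 V.
Assume saturation: I_D = (k_n/2)(V_GS − V_t)² with V_GS = V_G − I_D·R_S = 6.07 − 4.7·I_D.
Substituting gives 15.5·I_D² − 35.6·I_D + 19.3 = 0, with roots I_D = 0.879 or 1.42 mA.
The root I_D = 1.42 mA gives V_GS = -0.604 V ≤ V_t, so take I_D = 0.879 mA.
Then V_GS = 1.94 V and V_DS = V_DD − I_D(R_D+R_S) = 17 − 0.879×9.4 = 8.74 V.
Saturation requires V_DS ≥ V_GS − V_t = 1.12 V; 8.74 ≥ 1.12 ✓.

I_D ≈ 0.88 mA, V_DS ≈ 8.7 V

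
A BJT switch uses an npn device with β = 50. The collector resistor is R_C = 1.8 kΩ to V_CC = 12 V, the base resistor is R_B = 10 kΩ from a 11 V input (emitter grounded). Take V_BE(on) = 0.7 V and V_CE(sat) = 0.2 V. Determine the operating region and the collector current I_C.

saturation; I_C ≈ 6.6 mA

Assume active: I_B = (11 − 0.7)/10 = 1.03 mA, giving I_C = β·I_B = 51.5 mA.
But then V_CE = 12 − 51.5×1.8 = -80.7 V < V_CE(sat) = 0.2 V — impossible in the active region.
So the transistor is saturated. With V_CE = 0.2 V, I_C = (V_CC − 0.2)/R_C = 11.8/1.8 = 6.56 mA.
Check: β·I_B = 51.5 mA > I_C = 6.56 mA, confirming saturation.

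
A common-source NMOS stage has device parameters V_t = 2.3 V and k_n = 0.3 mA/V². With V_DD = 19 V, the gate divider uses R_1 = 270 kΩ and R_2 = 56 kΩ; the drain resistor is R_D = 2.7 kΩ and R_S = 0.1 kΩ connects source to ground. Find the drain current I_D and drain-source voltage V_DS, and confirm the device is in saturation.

V_G = V_DD·R_2/(R_1+R_2) = 19×56/326 = 3.26 V.
Assume saturation: I_D = (k_n/2)(V_GS − V_t)² with V_GS = V_G − I_D·R_S = 3.26 − 0.1·I_D.
Substituting gives 0.0015·I_D² − 1.03·I_D + 0.139 = 0, with roots I_D = 0.135 or 686 mA.
The root I_D = 686 mA gives V_GS = -65.3 V ≤ V_t, so take I_D = 0.135 mA.
Then V_GS = 3.25 V and V_DS = V_DD − I_D(R_D+R_S) = 19 − 0.135×2.8 = 18.6 V.
Saturation requires V_DS ≥ V_GS − V_t = 0.95 V; 18.6 ≥ 0.95 ✓.

I_D ≈ 0.14 mA, V_DS ≈ 19 V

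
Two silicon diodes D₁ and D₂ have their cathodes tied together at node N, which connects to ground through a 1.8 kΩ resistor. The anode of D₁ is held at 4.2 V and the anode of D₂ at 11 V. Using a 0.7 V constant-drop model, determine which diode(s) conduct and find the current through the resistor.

Only D₂ conducts; I_R ≈ 5.7 mA

Assume both conduct. Then node N would need to be at both 4.2−0.7 = 3.5 V and 11−0.7 = 10.3 V, which is impossible.
Assume only D₂ conducts: V_N = 11 − 0.7 = 10.3 V, so I_R = 10.3/1.8 = 5.72 mA.
Check D₁: its anode-to-cathode voltage is 4.2 − 10.3 = -6.1 V < 0.7 V, so it is off. The assumption is consistent.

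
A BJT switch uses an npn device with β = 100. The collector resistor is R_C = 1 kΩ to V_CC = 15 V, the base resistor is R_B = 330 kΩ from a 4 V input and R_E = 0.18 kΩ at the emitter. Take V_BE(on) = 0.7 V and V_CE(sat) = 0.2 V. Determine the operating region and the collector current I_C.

active; I_C ≈ 0.95 mA

Assume active. Base-emitter loop: I_B = (V_BB − V_BE)/(R_B + (β+1)R_E) = (4 − 0.7)/(330 + 101×0.18) = 0.00948 mA.
I_C = β·I_B = 100×0.00948 = 0.948 mA.
V_CE = V_CC − I_C·R_C − I_E·R_E = 15 − 0.948×1 − 0.957×0.18 = 13.9 V > V_CE(sat), so the active-region assumption holds.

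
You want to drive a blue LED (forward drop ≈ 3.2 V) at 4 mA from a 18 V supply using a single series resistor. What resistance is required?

The resistor drops V_S − V_D = 18 − 3.2 = 14.8 V at 4 mA.
R = 14.8 V / 4 mA = 3.7 kΩ.

R ≈ 3.7 kΩ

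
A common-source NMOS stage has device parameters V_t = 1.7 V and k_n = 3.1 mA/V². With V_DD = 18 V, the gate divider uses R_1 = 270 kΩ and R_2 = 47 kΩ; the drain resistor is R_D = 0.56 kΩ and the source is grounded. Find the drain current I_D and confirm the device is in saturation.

V_G = V_DD·R_2/(R_1+R_2) = 18×47/317 = 2.67 V. With the source grounded, V_GS = V_G = 2.67 V.
Assume saturation: I_D = (k_n/2)(V_GS − V_t)² = (3.1/2)×(2.67 − 1.7)² = 1.55×0.969² = 1.45 mA.
V_DS = V_DD − I_D·R_D = 18 − 1.45×0.56 = 17.2 V.
Saturation requires V_DS ≥ V_GS − V_t = 0.969 V; 17.2 ≥ 0.969 ✓.

I_D ≈ 1.5 mA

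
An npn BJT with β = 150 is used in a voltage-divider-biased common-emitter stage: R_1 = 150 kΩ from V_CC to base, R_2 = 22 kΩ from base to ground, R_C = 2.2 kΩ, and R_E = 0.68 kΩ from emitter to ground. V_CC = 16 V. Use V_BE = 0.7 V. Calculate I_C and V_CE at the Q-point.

I_C ≈ 1.7 mA, V_CE ≈ 11 V

Thevenize the base divider: V_Th = V_CC·R_2/(R_1+R_2) = 16×22/172 = 2.05 V, R_Th = R_1‖R_2 = 19.2 kΩ.
Base-emitter loop: V_Th = I_B·R_Th + V_BE + (β+1)I_B·R_E, so I_B = (2.05 − 0.7) / (19.2 + 151×0.68) = 0.011 mA.
I_C = β·I_B = 150×0.011 = 1.66 mA, and I_E = (β+1)I_B = 1.67 mA.
V_CE = V_CC − I_C·R_C − I_E·R_E = 16 − 1.66×2.2 − 1.67×0.68 = 11.2 V.
V_CE = 11.2 V > 0.2 V confirms active-region operation.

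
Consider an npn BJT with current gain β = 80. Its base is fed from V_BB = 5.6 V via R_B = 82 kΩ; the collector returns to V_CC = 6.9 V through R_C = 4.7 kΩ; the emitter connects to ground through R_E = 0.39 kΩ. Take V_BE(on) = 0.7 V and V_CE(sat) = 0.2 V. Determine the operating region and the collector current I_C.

Assume active: I_B = (5.6 − 0.7)/(82 + 81×0.39) = 0.0431 mA, I_C = β·I_B = 3.45 mA.
Then V_CE = 6.9 − 3.45×4.7 − 3.49×0.39 = -10.7 V < 0.2 V — the active assumption fails.
Re-solve with V_CE = 0.2 V. KCL at the emitter: V_E/R_E = (V_BB−0.7−V_E)/R_B + (V_CC−0.2−V_E)/R_C, giving V_E = 0.533 V.
I_C = (V_CC − 0.2 − V_E)/R_C = (6.7 − 0.533)/4.7 = 1.31 mA.
Check: I_B = (4.9 − 0.533)/82 = 0.0533 mA, and β·I_B = 4.26 mA > I_C, confirming saturation.

saturation; I_C ≈ 1.3 mA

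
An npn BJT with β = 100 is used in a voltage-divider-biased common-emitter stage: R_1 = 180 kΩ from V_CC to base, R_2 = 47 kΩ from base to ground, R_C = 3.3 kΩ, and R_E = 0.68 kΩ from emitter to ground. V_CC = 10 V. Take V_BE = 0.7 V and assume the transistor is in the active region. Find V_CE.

V_CE ≈ 4.8 V

Thevenize the base divider: V_Th = V_CC·R_2/(R_1+R_2) = 10×47/227 = 2.07 V, R_Th = R_1‖R_2 = 37.3 kΩ.
Base-emitter loop: V_Th = I_B·R_Th + V_BE + (β+1)I_B·R_E, so I_B = (2.07 − 0.7) / (37.3 + 101×0.68) = 0.0129 mA.
I_C = β·I_B = 100×0.0129 = 1.29 mA, and I_E = (β+1)I_B = 1.31 mA.
V_CE = V_CC − I_C·R_C − I_E·R_E = 10 − 1.29×3.3 − 1.31×0.68 = 4.84 V.
V_CE = 4.84 V > 0.2 V confirms active-region operation.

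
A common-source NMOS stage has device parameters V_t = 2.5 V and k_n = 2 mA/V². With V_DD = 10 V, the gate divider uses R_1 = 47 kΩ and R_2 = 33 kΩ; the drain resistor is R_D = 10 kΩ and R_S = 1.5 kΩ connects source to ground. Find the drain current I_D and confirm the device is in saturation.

I_D ≈ 0.58 mA

V_G = V_DD·R_2/(R_1+R_2) = 10×33/80 = 4.12 V.
Assume saturation: I_D = (k_n/2)(V_GS − V_t)² with V_GS = V_G − I_D·R_S = 4.12 − 1.5·I_D.
Substituting gives 2.25·I_D² − 5.88·I_D + 2.64 = 0, with roots I_D = 0.577 or 2.03 mA.
The root I_D = 2.03 mA gives V_GS = 1.07 V ≤ V_t, so take I_D = 0.577 mA.
Then V_GS = 3.26 V and V_DS = V_DD − I_D(R_D+R_S) = 10 − 0.577×11.5 = 3.37 V.
Saturation requires V_DS ≥ V_GS − V_t = 0.76 V; 3.37 ≥ 0.76 ✓.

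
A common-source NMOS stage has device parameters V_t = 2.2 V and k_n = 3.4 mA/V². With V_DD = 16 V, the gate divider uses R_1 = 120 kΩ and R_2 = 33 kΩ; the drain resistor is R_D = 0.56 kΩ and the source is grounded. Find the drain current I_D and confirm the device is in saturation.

V_G = V_DD·R_2/(R_1+R_2) = 16×33/153 = 3.45 V. With the source grounded, V_GS = V_G = 3.45 V.
Assume saturation: I_D = (k_n/2)(V_GS − V_t)² = (3.4/2)×(3.45 − 2.2)² = 1.7×1.25² = 2.66 mA.
V_DS = V_DD − I_D·R_D = 16 − 2.66×0.56 = 14.5 V.
Saturation requires V_DS ≥ V_GS − V_t = 1.25 V; 14.5 ≥ 1.25 ✓.

I_D ≈ 2.7 mA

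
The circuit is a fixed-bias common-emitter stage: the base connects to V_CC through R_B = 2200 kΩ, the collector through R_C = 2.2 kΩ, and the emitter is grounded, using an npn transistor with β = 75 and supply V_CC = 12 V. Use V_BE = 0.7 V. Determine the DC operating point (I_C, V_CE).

I_C ≈ 0.39 mA, V_CE ≈ 11 V

Base loop: V_CC = I_B·R_B + V_BE, so I_B = (12 − 0.7)/2200 kΩ = 0.00514 mA.
In the active region I_C = β·I_B = 75 × 0.00514 = 0.385 mA.
Collector loop: V_CE = V_CC − I_C·R_C = 12 − 0.385×2.2 = 11.2 V.
Since V_CE = 11.2 V > V_CE(sat) ≈ 0.2 V, the transistor is in the active region as assumed.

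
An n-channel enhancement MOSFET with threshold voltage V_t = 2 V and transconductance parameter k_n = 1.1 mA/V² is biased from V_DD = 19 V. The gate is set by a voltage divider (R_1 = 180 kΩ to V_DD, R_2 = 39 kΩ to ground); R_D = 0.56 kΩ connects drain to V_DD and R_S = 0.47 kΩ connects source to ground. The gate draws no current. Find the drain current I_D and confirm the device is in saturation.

V_G = V_DD·R_2/(R_1+R_2) = 19×39/219 = 3.38 V.
Assume saturation: I_D = (k_n/2)(V_GS − V_t)² with V_GS = V_G − I_D·R_S = 3.38 − 0.47·I_D.
Substituting gives 0.121·I_D² − 1.72·I_D + 1.05 = 0, with roots I_D = 0.643 or 13.5 mA.
The root I_D = 13.5 mA gives V_GS = -2.95 V ≤ V_t, so take I_D = 0.643 mA.
Then V_GS = 3.08 V and V_DS = V_DD − I_D(R_D+R_S) = 19 − 0.643×1.03 = 18.3 V.
Saturation requires V_DS ≥ V_GS − V_t = 1.08 V; 18.3 ≥ 1.08 ✓.

I_D ≈ 0.64 mA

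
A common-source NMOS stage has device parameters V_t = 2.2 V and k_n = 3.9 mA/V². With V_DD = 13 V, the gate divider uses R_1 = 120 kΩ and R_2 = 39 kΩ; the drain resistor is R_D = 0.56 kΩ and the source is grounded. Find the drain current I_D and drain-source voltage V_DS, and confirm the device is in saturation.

I_D ≈ 1.9 mA, V_DS ≈ 12 V

V_G = V_DD·R_2/(R_1+R_2) = 13×39/159 = 3.19 V. With the source grounded, V_GS = V_G = 3.19 V.
Assume saturation: I_D = (k_n/2)(V_GS − V_t)² = (3.9/2)×(3.19 − 2.2)² = 1.95×0.989² = 1.91 mA.
V_DS = V_DD − I_D·R_D = 13 − 1.91×0.56 = 11.9 V.
Saturation requires V_DS ≥ V_GS − V_t = 0.989 V; 11.9 ≥ 0.989 ✓.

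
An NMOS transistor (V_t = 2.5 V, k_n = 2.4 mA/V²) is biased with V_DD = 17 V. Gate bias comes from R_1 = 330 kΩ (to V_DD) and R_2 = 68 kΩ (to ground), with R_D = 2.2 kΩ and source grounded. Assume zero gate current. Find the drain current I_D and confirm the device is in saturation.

V_G = V_DD·R_2/(R_1+R_2) = 17×68/398 = 2.9 V. With the source grounded, V_GS = V_G = 2.9 V.
Assume saturation: I_D = (k_n/2)(V_GS − V_t)² = (2.4/2)×(2.9 − 2.5)² = 1.2×0.405² = 0.196 mA.
V_DS = V_DD − I_D·R_D = 17 − 0.196×2.2 = 16.6 V.
Saturation requires V_DS ≥ V_GS − V_t = 0.405 V; 16.6 ≥ 0.405 ✓.

I_D ≈ 0.2 mA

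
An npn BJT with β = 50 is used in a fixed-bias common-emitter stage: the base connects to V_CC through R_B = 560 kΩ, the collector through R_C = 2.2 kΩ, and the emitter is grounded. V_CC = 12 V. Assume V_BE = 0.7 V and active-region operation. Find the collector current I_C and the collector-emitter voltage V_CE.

I_C ≈ 1 mA, V_CE ≈ 9.8 V

Base loop: V_CC = I_B·R_B + V_BE, so I_B = (12 − 0.7)/560 kΩ = 0.0202 mA.
In the active region I_C = β·I_B = 50 × 0.0202 = 1.01 mA.
Collector loop: V_CE = V_CC − I_C·R_C = 12 − 1.01×2.2 = 9.78 V.
Since V_CE = 9.78 V > V_CE(sat) ≈ 0.2 V, the transistor is in the active region as assumed.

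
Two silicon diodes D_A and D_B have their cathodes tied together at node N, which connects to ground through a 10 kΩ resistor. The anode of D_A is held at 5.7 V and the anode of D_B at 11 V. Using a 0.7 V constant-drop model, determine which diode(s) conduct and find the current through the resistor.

Only D_B conducts; I_R ≈ 1 mA

Assume both conduct. Then node N would need to be at both 5.7−0.7 = 5 V and 11−0.7 = 10.3 V, which is impossible.
Assume only D_B conducts: V_N = 11 − 0.7 = 10.3 V, so I_R = 10.3/10 = 1.03 mA.
Check D_A: its anode-to-cathode voltage is 5.7 − 10.3 = -4.6 V < 0.7 V, so it is off. The assumption is consistent.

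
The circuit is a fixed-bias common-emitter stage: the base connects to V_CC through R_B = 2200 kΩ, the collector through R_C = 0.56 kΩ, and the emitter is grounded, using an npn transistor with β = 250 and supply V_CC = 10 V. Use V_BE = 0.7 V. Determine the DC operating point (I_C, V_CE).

Base loop: V_CC = I_B·R_B + V_BE, so I_B = (10 − 0.7)/2200 kΩ = 0.00423 mA.
In the active region I_C = β·I_B = 250 × 0.00423 = 1.06 mA.
Collector loop: V_CE = V_CC − I_C·R_C = 10 − 1.06×0.56 = 9.41 V.
Since V_CE = 9.41 V > V_CE(sat) ≈ 0.2 V, the transistor is in the active region as assumed.

I_C ≈ 1.1 mA, V_CE ≈ 9.4 V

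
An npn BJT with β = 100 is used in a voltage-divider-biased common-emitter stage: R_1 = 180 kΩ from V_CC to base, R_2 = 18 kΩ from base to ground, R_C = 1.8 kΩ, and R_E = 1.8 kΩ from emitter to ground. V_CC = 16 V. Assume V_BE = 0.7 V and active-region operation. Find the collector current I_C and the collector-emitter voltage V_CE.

I_C ≈ 0.38 mA, V_CE ≈ 15 V

Thevenize the base divider: V_Th = V_CC·R_2/(R_1+R_2) = 16×18/198 = 1.45 V, R_Th = R_1‖R_2 = 16.4 kΩ.
Base-emitter loop: V_Th = I_B·R_Th + V_BE + (β+1)I_B·R_E, so I_B = (1.45 − 0.7) / (16.4 + 101×1.8) = 0.00381 mA.
I_C = β·I_B = 100×0.00381 = 0.381 mA, and I_E = (β+1)I_B = 0.385 mA.
V_CE = V_CC − I_C·R_C − I_E·R_E = 16 − 0.381×1.8 − 0.385×1.8 = 14.6 V.
V_CE = 14.6 V > 0.2 V confirms active-region operation.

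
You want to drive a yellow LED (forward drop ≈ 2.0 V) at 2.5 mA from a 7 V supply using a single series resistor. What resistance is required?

The resistor drops V_S − V_D = 7 − 2.0 = 5 V at 2.5 mA.
R = 5 V / 2.5 mA = 2 kΩ.

R ≈ 2 kΩ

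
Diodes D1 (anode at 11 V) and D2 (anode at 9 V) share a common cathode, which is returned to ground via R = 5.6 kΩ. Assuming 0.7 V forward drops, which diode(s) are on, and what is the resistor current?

Only D1 conducts; I_R ≈ 1.8 mA

Assume both conduct. Then node N would need to be at both 11−0.7 = 10.3 V and 9−0.7 = 8.3 V, which is impossible.
Assume only D1 conducts: V_N = 11 − 0.7 = 10.3 V, so I_R = 10.3/5.6 = 1.84 mA.
Check D2: its anode-to-cathode voltage is 9 − 10.3 = -1.3 V < 0.7 V, so it is off. The assumption is consistent.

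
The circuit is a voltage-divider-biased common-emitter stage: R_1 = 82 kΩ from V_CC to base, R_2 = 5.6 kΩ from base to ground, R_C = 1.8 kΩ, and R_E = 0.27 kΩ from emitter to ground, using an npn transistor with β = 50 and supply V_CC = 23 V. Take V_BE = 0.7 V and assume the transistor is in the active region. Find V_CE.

V_CE ≈ 19 V

Thevenize the base divider: V_Th = V_CC·R_2/(R_1+R_2) = 23×5.6/87.6 = 1.47 V, R_Th = R_1‖R_2 = 5.24 kΩ.
Base-emitter loop: V_Th = I_B·R_Th + V_BE + (β+1)I_B·R_E, so I_B = (1.47 − 0.7) / (5.24 + 51×0.27) = 0.0405 mA.
I_C = β·I_B = 50×0.0405 = 2.03 mA, and I_E = (β+1)I_B = 2.07 mA.
V_CE = V_CC − I_C·R_C − I_E·R_E = 23 − 2.03×1.8 − 2.07×0.27 = 18.8 V.
V_CE = 18.8 V > 0.2 V confirms active-region operation.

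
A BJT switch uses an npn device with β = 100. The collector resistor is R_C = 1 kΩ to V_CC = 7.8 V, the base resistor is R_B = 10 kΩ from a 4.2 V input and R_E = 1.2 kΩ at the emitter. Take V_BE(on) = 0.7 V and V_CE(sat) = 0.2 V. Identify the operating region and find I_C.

Assume active. Base-emitter loop: I_B = (V_BB − V_BE)/(R_B + (β+1)R_E) = (4.2 − 0.7)/(10 + 101×1.2) = 0.0267 mA.
I_C = β·I_B = 100×0.0267 = 2.67 mA.
V_CE = V_CC − I_C·R_C − I_E·R_E = 7.8 − 2.67×1 − 2.69×1.2 = 1.9 V > V_CE(sat), so the active-region assumption holds.

active; I_C ≈ 2.7 mA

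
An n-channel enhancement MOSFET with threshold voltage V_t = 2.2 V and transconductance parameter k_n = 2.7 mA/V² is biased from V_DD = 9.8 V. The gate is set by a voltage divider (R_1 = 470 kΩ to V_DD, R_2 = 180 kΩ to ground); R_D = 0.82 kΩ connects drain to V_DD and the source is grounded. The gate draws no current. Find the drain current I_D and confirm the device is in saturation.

I_D ≈ 0.36 mA

V_G = V_DD·R_2/(R_1+R_2) = 9.8×180/650 = 2.71 V. With the source grounded, V_GS = V_G = 2.71 V.
Assume saturation: I_D = (k_n/2)(V_GS − V_t)² = (2.7/2)×(2.71 − 2.2)² = 1.35×0.514² = 0.356 mA.
V_DS = V_DD − I_D·R_D = 9.8 − 0.356×0.82 = 9.51 V.
Saturation requires V_DS ≥ V_GS − V_t = 0.514 V; 9.51 ≥ 0.514 ✓.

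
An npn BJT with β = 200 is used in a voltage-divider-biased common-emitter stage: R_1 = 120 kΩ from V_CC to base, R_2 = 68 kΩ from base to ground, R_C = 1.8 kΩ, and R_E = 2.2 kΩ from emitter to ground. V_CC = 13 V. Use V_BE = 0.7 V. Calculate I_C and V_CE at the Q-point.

Thevenize the base divider: V_Th = V_CC·R_2/(R_1+R_2) = 13×68/188 = 4.7 V, R_Th = R_1‖R_2 = 43.4 kΩ.
Base-emitter loop: V_Th = I_B·R_Th + V_BE + (β+1)I_B·R_E, so I_B = (4.7 − 0.7) / (43.4 + 201×2.2) = 0.00824 mA.
I_C = β·I_B = 200×0.00824 = 1.65 mA, and I_E = (β+1)I_B = 1.66 mA.
V_CE = V_CC − I_C·R_C − I_E·R_E = 13 − 1.65×1.8 − 1.66×2.2 = 6.39 V.
V_CE = 6.39 V > 0.2 V confirms active-region operation.

I_C ≈ 1.6 mA, V_CE ≈ 6.4 V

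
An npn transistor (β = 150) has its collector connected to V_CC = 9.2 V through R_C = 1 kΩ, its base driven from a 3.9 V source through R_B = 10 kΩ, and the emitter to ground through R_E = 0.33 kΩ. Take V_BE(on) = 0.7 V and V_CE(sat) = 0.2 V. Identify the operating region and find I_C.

Assume active: I_B = (3.9 − 0.7)/(10 + 151×0.33) = 0.0535 mA, I_C = β·I_B = 8.02 mA.
Then V_CE = 9.2 − 8.02×1 − 8.08×0.33 = -1.49 V < 0.2 V — the active assumption fails.
Re-solve with V_CE = 0.2 V. KCL at the emitter: V_E/R_E = (V_BB−0.7−V_E)/R_B + (V_CC−0.2−V_E)/R_C, giving V_E = 2.26 V.
I_C = (V_CC − 0.2 − V_E)/R_C = (9 − 2.26)/1 = 6.74 mA.
Check: I_B = (3.2 − 2.26)/10 = 0.0944 mA, and β·I_B = 14.2 mA > I_C, confirming saturation.

saturation; I_C ≈ 6.7 mA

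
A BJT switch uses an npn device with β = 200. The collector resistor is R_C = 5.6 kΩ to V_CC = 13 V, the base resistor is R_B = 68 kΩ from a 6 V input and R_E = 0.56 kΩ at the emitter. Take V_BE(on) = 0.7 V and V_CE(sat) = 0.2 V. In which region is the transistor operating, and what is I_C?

Assume active: I_B = (6 − 0.7)/(68 + 201×0.56) = 0.0294 mA, I_C = β·I_B = 5.87 mA.
Then V_CE = 13 − 5.87×5.6 − 5.9×0.56 = -23.2 V < 0.2 V — the active assumption fails.
Re-solve with V_CE = 0.2 V. KCL at the emitter: V_E/R_E = (V_BB−0.7−V_E)/R_B + (V_CC−0.2−V_E)/R_C, giving V_E = 1.19 V.
I_C = (V_CC − 0.2 − V_E)/R_C = (12.8 − 1.19)/5.6 = 2.07 mA.
Check: I_B = (5.3 − 1.19)/68 = 0.0604 mA, and β·I_B = 12.1 mA > I_C, confirming saturation.

saturation; I_C ≈ 2.1 mA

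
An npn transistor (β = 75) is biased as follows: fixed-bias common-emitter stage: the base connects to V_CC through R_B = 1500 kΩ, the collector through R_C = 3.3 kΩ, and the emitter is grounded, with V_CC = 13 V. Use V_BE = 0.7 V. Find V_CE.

V_CE ≈ 11 V

Base loop: V_CC = I_B·R_B + V_BE, so I_B = (13 − 0.7)/1500 kΩ = 0.0082 mA.
In the active region I_C = β·I_B = 75 × 0.0082 = 0.615 mA.
Collector loop: V_CE = V_CC − I_C·R_C = 13 − 0.615×3.3 = 11 V.
Since V_CE = 11 V > V_CE(sat) ≈ 0.2 V, the transistor is in the active region as assumed.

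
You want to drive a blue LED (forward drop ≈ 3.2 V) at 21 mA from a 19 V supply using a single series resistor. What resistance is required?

R ≈ 0.75 kΩ

The resistor drops V_S − V_D = 19 − 3.2 = 15.8 V at 21 mA.
R = 15.8 V / 21 mA = 0.752 kΩ.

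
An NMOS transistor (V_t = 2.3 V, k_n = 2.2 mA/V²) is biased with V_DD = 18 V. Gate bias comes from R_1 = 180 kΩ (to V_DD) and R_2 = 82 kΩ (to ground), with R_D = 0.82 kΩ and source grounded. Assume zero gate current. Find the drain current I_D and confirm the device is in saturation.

I_D ≈ 12 mA

V_G = V_DD·R_2/(R_1+R_2) = 18×82/262 = 5.63 V. With the source grounded, V_GS = V_G = 5.63 V.
Assume saturation: I_D = (k_n/2)(V_GS − V_t)² = (2.2/2)×(5.63 − 2.3)² = 1.1×3.33² = 12.2 mA.
V_DS = V_DD − I_D·R_D = 18 − 12.2×0.82 = 7.98 V.
Saturation requires V_DS ≥ V_GS − V_t = 3.33 V; 7.98 ≥ 3.33 ✓.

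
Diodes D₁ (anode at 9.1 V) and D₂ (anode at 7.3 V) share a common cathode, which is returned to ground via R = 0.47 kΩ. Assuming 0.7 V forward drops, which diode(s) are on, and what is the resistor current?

Only D₁ conducts; I_R ≈ 18 mA

Assume both conduct. Then node N would need to be at both 9.1−0.7 = 8.4 V and 7.3−0.7 = 6.6 V, which is impossible.
Assume only D₁ conducts: V_N = 9.1 − 0.7 = 8.4 V, so I_R = 8.4/0.47 = 17.9 mA.
Check D₂: its anode-to-cathode voltage is 7.3 − 8.4 = -1.1 V < 0.7 V, so it is off. The assumption is consistent.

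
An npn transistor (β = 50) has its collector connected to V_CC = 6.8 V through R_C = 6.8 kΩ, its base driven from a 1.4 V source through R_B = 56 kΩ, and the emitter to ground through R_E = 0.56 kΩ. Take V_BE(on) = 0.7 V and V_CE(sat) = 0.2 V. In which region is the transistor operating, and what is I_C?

active; I_C ≈ 0.41 mA

Assume active. Base-emitter loop: I_B = (V_BB − V_BE)/(R_B + (β+1)R_E) = (1.4 − 0.7)/(56 + 51×0.56) = 0.00828 mA.
I_C = β·I_B = 50×0.00828 = 0.414 mA.
V_CE = V_CC − I_C·R_C − I_E·R_E = 6.8 − 0.414×6.8 − 0.422×0.56 = 3.75 V > V_CE(sat), so the active-region assumption holds.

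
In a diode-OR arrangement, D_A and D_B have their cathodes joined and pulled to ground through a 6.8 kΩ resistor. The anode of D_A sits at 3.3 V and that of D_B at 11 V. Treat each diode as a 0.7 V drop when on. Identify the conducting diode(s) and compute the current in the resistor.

Only D_B conducts; I_R ≈ 1.5 mA

Assume both conduct. Then node N would need to be at both 3.3−0.7 = 2.6 V and 11−0.7 = 10.3 V, which is impossible.
Assume only D_B conducts: V_N = 11 − 0.7 = 10.3 V, so I_R = 10.3/6.8 = 1.51 mA.
Check D_A: its anode-to-cathode voltage is 3.3 − 10.3 = -7 V < 0.7 V, so it is off. The assumption is consistent.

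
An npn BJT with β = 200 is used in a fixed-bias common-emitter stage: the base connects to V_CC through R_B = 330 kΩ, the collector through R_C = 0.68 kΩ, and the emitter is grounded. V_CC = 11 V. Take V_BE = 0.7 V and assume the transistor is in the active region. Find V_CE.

V_CE ≈ 6.8 V

Base loop: V_CC = I_B·R_B + V_BE, so I_B = (11 − 0.7)/330 kΩ = 0.0312 mA.
In the active region I_C = β·I_B = 200 × 0.0312 = 6.24 mA.
Collector loop: V_CE = V_CC − I_C·R_C = 11 − 6.24×0.68 = 6.76 V.
Since V_CE = 6.76 V > V_CE(sat) ≈ 0.2 V, the transistor is in the active region as assumed.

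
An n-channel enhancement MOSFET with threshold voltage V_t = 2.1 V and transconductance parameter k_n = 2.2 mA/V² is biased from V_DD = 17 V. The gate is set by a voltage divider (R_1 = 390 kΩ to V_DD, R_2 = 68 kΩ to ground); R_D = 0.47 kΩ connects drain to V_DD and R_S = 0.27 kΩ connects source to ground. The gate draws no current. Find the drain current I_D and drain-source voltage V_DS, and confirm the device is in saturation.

V_G = V_DD·R_2/(R_1+R_2) = 17×68/458 = 2.52 V.
Assume saturation: I_D = (k_n/2)(V_GS − V_t)² with V_GS = V_G − I_D·R_S = 2.52 − 0.27·I_D.
Substituting gives 0.0802·I_D² − 1.25·I_D + 0.198 = 0, with roots I_D = 0.16 or 15.5 mA.
The root I_D = 15.5 mA gives V_GS = -1.65 V ≤ V_t, so take I_D = 0.16 mA.
Then V_GS = 2.48 V and V_DS = V_DD − I_D(R_D+R_S) = 17 − 0.16×0.74 = 16.9 V.
Saturation requires V_DS ≥ V_GS − V_t = 0.381 V; 16.9 ≥ 0.381 ✓.

I_D ≈ 0.16 mA, V_DS ≈ 17 V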